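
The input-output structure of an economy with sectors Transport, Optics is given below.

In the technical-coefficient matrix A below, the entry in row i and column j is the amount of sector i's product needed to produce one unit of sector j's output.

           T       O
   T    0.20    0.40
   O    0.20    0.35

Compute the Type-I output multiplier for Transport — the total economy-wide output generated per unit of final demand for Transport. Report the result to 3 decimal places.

I − A =
  [   0.80    -0.40]
  [  -0.20     0.65]
det(I−A) = (0.80)(0.65) − (-0.40)(-0.20) = 0.4400
adj(I−A) = [[0.65, 0.40], [0.20, 0.80]]
(I − A)⁻¹ = adj(I−A) / det(I−A) ≈
  [   1.4773     0.9091]
  [   0.4545     1.8182]
The output multiplier for sector j is the column-j sum of the Leontief inverse (I − A)⁻¹ = adj(I−A) / det(I−A).
Column T of adj(I−A): (0.65, 0.20); det(I−A) = 0.4400.
m_T = (0.65 + 0.20) / 0.4400 = 0.85 / 0.4400 ≈ 1.932.

m_T = 1.932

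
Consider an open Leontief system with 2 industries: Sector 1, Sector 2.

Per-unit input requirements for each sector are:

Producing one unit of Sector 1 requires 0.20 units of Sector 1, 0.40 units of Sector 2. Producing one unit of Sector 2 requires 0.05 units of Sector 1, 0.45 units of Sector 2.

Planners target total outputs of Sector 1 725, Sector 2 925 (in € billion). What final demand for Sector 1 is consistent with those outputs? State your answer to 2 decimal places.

d_1 = 533.75

I − A =
  [   0.80    -0.05]
  [  -0.40     0.55]
d = (I − A) x:
  d_1 = (+0.80)·725 + (-0.05)·925 = 533.75
  d_2 = (-0.40)·725 + (+0.55)·925 = 218.75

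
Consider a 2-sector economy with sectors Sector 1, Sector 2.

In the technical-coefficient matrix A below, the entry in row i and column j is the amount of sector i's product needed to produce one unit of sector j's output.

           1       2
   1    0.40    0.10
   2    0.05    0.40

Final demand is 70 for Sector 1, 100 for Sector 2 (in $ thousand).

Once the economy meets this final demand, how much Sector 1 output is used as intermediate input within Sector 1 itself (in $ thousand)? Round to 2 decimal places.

I − A =
  [   0.60    -0.10]
  [  -0.05     0.60]
det(I−A) = (0.60)(0.60) − (-0.10)(-0.05) = 0.3550
adj(I−A) = [[0.60, 0.10], [0.05, 0.60]]
(I − A)⁻¹ = adj(I−A) / det(I−A) ≈
  [   1.6901     0.2817]
  [   0.1408     1.6901]
First solve x = (I − A)⁻¹ d = adj(I−A)·d / det(I−A); in particular x_1 = (0.60·70 + 0.10·100) / 0.3550 = 52.00 / 0.3550 ≈ 146.4789.
Intermediate flow from 1 to 1: z_11 = a_11 · x_1 = 0.40 × 52.00 / 0.3550 = 20.80 / 0.3550 ≈ 58.59.

z_11 = 58.59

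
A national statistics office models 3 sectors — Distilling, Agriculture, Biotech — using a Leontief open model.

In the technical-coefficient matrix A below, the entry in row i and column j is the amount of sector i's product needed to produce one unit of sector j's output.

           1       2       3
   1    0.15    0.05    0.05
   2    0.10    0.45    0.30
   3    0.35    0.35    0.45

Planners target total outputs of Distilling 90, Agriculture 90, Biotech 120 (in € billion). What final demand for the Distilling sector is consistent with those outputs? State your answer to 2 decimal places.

I − A =
  [   0.85    -0.05    -0.05]
  [  -0.10     0.55    -0.30]
  [  -0.35    -0.35     0.55]
d = (I − A) x:
  d_1 = (+0.85)·90 + (-0.05)·90 + (-0.05)·120 = 66.00
  d_2 = (-0.10)·90 + (+0.55)·90 + (-0.30)·120 = 4.50
  d_3 = (-0.35)·90 + (-0.35)·90 + (+0.55)·120 = 3.00

d_1 = 66.00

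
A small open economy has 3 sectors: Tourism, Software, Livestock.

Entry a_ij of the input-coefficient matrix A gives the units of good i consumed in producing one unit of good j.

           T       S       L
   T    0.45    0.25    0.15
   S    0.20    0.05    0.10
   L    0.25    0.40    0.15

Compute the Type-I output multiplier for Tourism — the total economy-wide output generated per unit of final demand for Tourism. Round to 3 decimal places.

m_T = 3.929

I − A =
  [   0.55    -0.25    -0.15]
  [  -0.20     0.95    -0.10]
  [  -0.25    -0.40     0.85]
Cofactors of I−A, C_ij = (−1)^(i+j)·(minor ij) (rows/columns in the sector order above):
  C_11 = (0.95)(0.85) − (-0.10)(-0.40) = 0.7675
  C_12 = −[(-0.20)(0.85) − (-0.10)(-0.25)] = 0.1950
  C_13 = (-0.20)(-0.40) − (0.95)(-0.25) = 0.3175
  C_21 = −[(-0.25)(0.85) − (-0.15)(-0.40)] = 0.2725
  C_22 = (0.55)(0.85) − (-0.15)(-0.25) = 0.4300
  C_23 = −[(0.55)(-0.40) − (-0.25)(-0.25)] = 0.2825
  C_31 = (-0.25)(-0.10) − (-0.15)(0.95) = 0.1675
  C_32 = −[(0.55)(-0.10) − (-0.15)(-0.20)] = 0.0850
  C_33 = (0.55)(0.95) − (-0.25)(-0.20) = 0.4725
det(I−A) = Σ_j (I−A)_1j·C_1j = (0.55)(0.7675) + (-0.25)(0.1950) + (-0.15)(0.3175) = 0.32575
adj(I−A) = Cᵀ =
  [ 0.7675   0.2725   0.1675]
  [ 0.1950   0.4300   0.0850]
  [ 0.3175   0.2825   0.4725]
(I − A)⁻¹ = adj(I−A) / det(I−A) ≈
  [   2.3561     0.8365     0.5142]
  [   0.5986     1.3200     0.2609]
  [   0.9747     0.8672     1.4505]
The output multiplier for sector j is the column-j sum of the Leontief inverse (I − A)⁻¹ = adj(I−A) / det(I−A).
Column T of adj(I−A): (0.7675, 0.1950, 0.3175); det(I−A) = 0.32575.
m_T = (0.7675 + 0.1950 + 0.3175) / 0.32575 = 1.28 / 0.32575 ≈ 3.929.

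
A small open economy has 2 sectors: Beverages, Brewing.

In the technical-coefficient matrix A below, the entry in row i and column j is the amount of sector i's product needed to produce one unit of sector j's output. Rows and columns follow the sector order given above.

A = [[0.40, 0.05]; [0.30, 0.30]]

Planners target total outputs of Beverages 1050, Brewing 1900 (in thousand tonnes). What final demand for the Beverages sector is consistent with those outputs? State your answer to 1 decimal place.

d_1 = 535.0

I − A =
  [   0.60    -0.05]
  [  -0.30     0.70]
d = (I − A) x:
  d_1 = (+0.60)·1050 + (-0.05)·1900 = 535.0
  d_2 = (-0.30)·1050 + (+0.70)·1900 = 1015.0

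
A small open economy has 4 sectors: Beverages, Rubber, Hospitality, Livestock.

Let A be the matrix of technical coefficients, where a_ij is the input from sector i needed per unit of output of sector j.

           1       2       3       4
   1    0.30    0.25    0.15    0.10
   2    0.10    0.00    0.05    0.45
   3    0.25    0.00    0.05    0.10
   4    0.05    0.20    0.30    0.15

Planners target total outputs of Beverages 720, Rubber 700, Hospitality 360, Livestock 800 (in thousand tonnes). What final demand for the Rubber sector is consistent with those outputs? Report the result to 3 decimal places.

I − A =
  [   0.70    -0.25    -0.15    -0.10]
  [  -0.10     1.00    -0.05    -0.45]
  [  -0.25     0.00     0.95    -0.10]
  [  -0.05    -0.20    -0.30     0.85]
d = (I − A) x:
  d_1 = (+0.70)·720 + (-0.25)·700 + (-0.15)·360 + (-0.10)·800 = 195.000
  d_2 = (-0.10)·720 + (+1.00)·700 + (-0.05)·360 + (-0.45)·800 = 250.000
  d_3 = (-0.25)·720 + (+0.00)·700 + (+0.95)·360 + (-0.10)·800 = 82.000
  d_4 = (-0.05)·720 + (-0.20)·700 + (-0.30)·360 + (+0.85)·800 = 396.000

d_2 = 250.000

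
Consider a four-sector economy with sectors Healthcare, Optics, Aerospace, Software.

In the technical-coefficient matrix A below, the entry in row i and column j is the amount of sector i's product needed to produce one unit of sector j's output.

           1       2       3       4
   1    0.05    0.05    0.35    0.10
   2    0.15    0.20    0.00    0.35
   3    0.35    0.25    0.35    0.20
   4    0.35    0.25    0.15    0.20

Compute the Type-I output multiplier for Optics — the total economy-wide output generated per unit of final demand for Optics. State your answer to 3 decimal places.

m_2 = 5.634

I − A =
  [   0.95    -0.05    -0.35    -0.10]
  [  -0.15     0.80     0.00    -0.35]
  [  -0.35    -0.25     0.65    -0.20]
  [  -0.35    -0.25    -0.15     0.80]
Compute the cofactors C_ij = (−1)^(i+j)·(3×3 minor ij) of I−A; the adjugate is their transpose:
adj(I−A) = Cᵀ =
  [ 0.3220   0.1320   0.2080   0.1500]
  [ 0.1715   0.3150   0.1370   0.1935]
  [ 0.3175   0.2550   0.4810   0.2715]
  [ 0.2540   0.2040   0.2240   0.3780]
det(I−A) = Σ_j (I−A)_1j·C_1j = (0.95)(0.3220) + (-0.05)(0.1715) + (-0.35)(0.3175) + (-0.10)(0.2540) = 0.1608
(I − A)⁻¹ = adj(I−A) / det(I−A) ≈
  [   2.0025     0.8209     1.2935     0.9328]
  [   1.0665     1.9590     0.8520     1.2034]
  [   1.9745     1.5858     2.9913     1.6884]
  [   1.5796     1.2687     1.3930     2.3507]
The output multiplier for sector j is the column-j sum of the Leontief inverse (I − A)⁻¹ = adj(I−A) / det(I−A).
Column 2 of adj(I−A): (0.1320, 0.3150, 0.2550, 0.2040); det(I−A) = 0.1608.
m_2 = (0.1320 + 0.3150 + 0.2550 + 0.2040) / 0.1608 = 0.906 / 0.1608 ≈ 5.634.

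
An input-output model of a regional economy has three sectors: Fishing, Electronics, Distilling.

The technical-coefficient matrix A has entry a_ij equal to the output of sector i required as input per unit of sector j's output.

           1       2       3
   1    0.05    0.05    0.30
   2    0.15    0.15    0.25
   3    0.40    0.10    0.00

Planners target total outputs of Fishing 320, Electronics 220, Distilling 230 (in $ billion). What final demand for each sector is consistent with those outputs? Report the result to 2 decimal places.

d_1 = 224.00, d_2 = 81.50, d_3 = 80.00

I − A =
  [   0.95    -0.05    -0.30]
  [  -0.15     0.85    -0.25]
  [  -0.40    -0.10     1.00]
d = (I − A) x:
  d_1 = (+0.95)·320 + (-0.05)·220 + (-0.30)·230 = 224.00
  d_2 = (-0.15)·320 + (+0.85)·220 + (-0.25)·230 = 81.50
  d_3 = (-0.40)·320 + (-0.10)·220 + (+1.00)·230 = 80.00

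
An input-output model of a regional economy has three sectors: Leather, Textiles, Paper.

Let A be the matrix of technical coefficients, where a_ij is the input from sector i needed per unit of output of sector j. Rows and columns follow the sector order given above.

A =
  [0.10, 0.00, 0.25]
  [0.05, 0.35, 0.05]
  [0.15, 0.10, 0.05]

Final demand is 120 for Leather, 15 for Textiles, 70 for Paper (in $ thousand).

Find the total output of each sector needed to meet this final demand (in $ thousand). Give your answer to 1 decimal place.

x_1 = 162.2, x_2 = 43.5, x_3 = 103.9

I − A =
  [   0.90     0.00    -0.25]
  [  -0.05     0.65    -0.05]
  [  -0.15    -0.10     0.95]
Cofactors of I−A, C_ij = (−1)^(i+j)·(minor ij) (rows/columns in the sector order above):
  C_11 = (0.65)(0.95) − (-0.05)(-0.10) = 0.6125
  C_12 = −[(-0.05)(0.95) − (-0.05)(-0.15)] = 0.0550
  C_13 = (-0.05)(-0.10) − (0.65)(-0.15) = 0.1025
  C_21 = −[(0.00)(0.95) − (-0.25)(-0.10)] = 0.0250
  C_22 = (0.90)(0.95) − (-0.25)(-0.15) = 0.8175
  C_23 = −[(0.90)(-0.10) − (0.00)(-0.15)] = 0.0900
  C_31 = (0.00)(-0.05) − (-0.25)(0.65) = 0.1625
  C_32 = −[(0.90)(-0.05) − (-0.25)(-0.05)] = 0.0575
  C_33 = (0.90)(0.65) − (0.00)(-0.05) = 0.5850
det(I−A) = Σ_j (I−A)_1j·C_1j = (0.90)(0.6125) + (0.00)(0.0550) + (-0.25)(0.1025) = 0.525625
adj(I−A) = Cᵀ =
  [ 0.6125   0.0250   0.1625]
  [ 0.0550   0.8175   0.0575]
  [ 0.1025   0.0900   0.5850]
(I − A)⁻¹ = adj(I−A) / det(I−A) ≈
  [   1.1653     0.0476     0.3092]
  [   0.1046     1.5553     0.1094]
  [   0.1950     0.1712     1.1130]
x = (I − A)⁻¹ d = adj(I−A)·d / det(I−A), with det(I−A) = 0.525625:
  x_1 = (0.6125·120 + 0.0250·15 + 0.1625·70) / 0.525625 = 85.25 / 0.525625 ≈ 162.2
  x_2 = (0.0550·120 + 0.8175·15 + 0.0575·70) / 0.525625 = 22.8875 / 0.525625 ≈ 43.5
  x_3 = (0.1025·120 + 0.0900·15 + 0.5850·70) / 0.525625 = 54.60 / 0.525625 ≈ 103.9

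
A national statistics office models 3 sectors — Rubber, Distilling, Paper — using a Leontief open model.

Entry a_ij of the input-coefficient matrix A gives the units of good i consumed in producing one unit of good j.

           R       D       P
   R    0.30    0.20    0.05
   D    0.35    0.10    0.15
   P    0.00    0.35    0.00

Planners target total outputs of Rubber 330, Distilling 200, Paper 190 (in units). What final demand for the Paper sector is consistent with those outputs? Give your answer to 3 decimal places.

I − A =
  [   0.70    -0.20    -0.05]
  [  -0.35     0.90    -0.15]
  [   0.00    -0.35     1.00]
d = (I − A) x:
  d_R = (+0.70)·330 + (-0.20)·200 + (-0.05)·190 = 181.500
  d_D = (-0.35)·330 + (+0.90)·200 + (-0.15)·190 = 36.000
  d_P = (+0.00)·330 + (-0.35)·200 + (+1.00)·190 = 120.000

d_P = 120.000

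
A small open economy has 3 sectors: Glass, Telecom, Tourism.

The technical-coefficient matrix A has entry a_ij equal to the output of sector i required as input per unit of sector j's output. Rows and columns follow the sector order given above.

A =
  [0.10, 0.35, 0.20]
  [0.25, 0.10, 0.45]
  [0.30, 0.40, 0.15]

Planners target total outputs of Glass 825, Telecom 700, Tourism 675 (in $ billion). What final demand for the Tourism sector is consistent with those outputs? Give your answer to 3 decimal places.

I − A =
  [   0.90    -0.35    -0.20]
  [  -0.25     0.90    -0.45]
  [  -0.30    -0.40     0.85]
d = (I − A) x:
  d_1 = (+0.90)·825 + (-0.35)·700 + (-0.20)·675 = 362.500
  d_2 = (-0.25)·825 + (+0.90)·700 + (-0.45)·675 = 120.000
  d_3 = (-0.30)·825 + (-0.40)·700 + (+0.85)·675 = 46.250

d_3 = 46.250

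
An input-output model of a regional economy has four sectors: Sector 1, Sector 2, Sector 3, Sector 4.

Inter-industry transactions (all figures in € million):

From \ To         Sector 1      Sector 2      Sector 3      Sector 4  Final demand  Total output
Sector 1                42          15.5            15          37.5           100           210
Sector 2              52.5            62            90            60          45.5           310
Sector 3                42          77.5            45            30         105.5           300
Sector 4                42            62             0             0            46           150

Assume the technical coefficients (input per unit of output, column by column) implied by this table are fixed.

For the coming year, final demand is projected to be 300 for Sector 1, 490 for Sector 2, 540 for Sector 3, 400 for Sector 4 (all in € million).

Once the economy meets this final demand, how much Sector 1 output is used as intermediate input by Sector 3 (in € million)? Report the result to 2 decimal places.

Technical coefficients a_ij = z_ij / X_j:
  a_11 = 42/210 = 0.20, a_21 = 52.5/210 = 0.25, a_31 = 42/210 = 0.20, a_41 = 42/210 = 0.20
  a_12 = 15.5/310 = 0.05, a_22 = 62/310 = 0.20, a_32 = 77.5/310 = 0.25, a_42 = 62/310 = 0.20
  a_13 = 15/300 = 0.05, a_23 = 90/300 = 0.30, a_33 = 45/300 = 0.15, a_43 = 0/300 = 0.00
  a_14 = 37.5/150 = 0.25, a_24 = 60/150 = 0.40, a_34 = 30/150 = 0.20, a_44 = 0/150 = 0.00
I − A =
  [   0.80    -0.05    -0.05    -0.25]
  [  -0.25     0.80    -0.30    -0.40]
  [  -0.20    -0.25     0.85    -0.20]
  [  -0.20    -0.20     0.00     1.00]
Compute the cofactors C_ij = (−1)^(i+j)·(3×3 minor ij) of I−A; the adjugate is their transpose:
adj(I−A) = Cᵀ =
  [ 0.525000   0.099500   0.066000   0.184250]
  [ 0.352500   0.625500   0.241500   0.386625]
  [ 0.268500   0.241500   0.507000   0.265125]
  [ 0.175500   0.145000   0.061500   0.459250]
det(I−A) = Σ_j (I−A)_1j·C_1j = (0.80)(0.525000) + (-0.05)(0.352500) + (-0.05)(0.268500) + (-0.25)(0.175500) = 0.345075
(I − A)⁻¹ = adj(I−A) / det(I−A) ≈
  [   1.5214     0.2883     0.1913     0.5339]
  [   1.0215     1.8126     0.6998     1.1204]
  [   0.7781     0.6998     1.4692     0.7683]
  [   0.5086     0.4202     0.1782     1.3309]
First solve x = (I − A)⁻¹ d = adj(I−A)·d / det(I−A); in particular x_3 = (0.268500·300 + 0.241500·490 + 0.507000·540 + 0.265125·400) / 0.345075 = 578.715 / 0.345075 ≈ 1677.0702.
Intermediate flow from 1 to 3: z_13 = a_13 · x_3 = 0.05 × 578.715 / 0.345075 = 28.93575 / 0.345075 ≈ 83.85.

z_13 = 83.85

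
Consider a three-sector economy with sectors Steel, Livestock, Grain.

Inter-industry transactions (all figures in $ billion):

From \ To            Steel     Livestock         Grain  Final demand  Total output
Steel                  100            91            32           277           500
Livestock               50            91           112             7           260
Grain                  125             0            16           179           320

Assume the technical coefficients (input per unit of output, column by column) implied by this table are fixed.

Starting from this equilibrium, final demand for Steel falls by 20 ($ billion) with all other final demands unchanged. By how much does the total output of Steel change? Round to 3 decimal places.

Δx_1 = -29.840

Technical coefficients a_ij = z_ij / X_j:
  a_11 = 100/500 = 0.20, a_21 = 50/500 = 0.10, a_31 = 125/500 = 0.25
  a_12 = 91/260 = 0.35, a_22 = 91/260 = 0.35, a_32 = 0/260 = 0.00
  a_13 = 32/320 = 0.10, a_23 = 112/320 = 0.35, a_33 = 16/320 = 0.05
I − A =
  [   0.80    -0.35    -0.10]
  [  -0.10     0.65    -0.35]
  [  -0.25     0.00     0.95]
Cofactors of I−A, C_ij = (−1)^(i+j)·(minor ij) (rows/columns in the sector order above):
  C_11 = (0.65)(0.95) − (-0.35)(0.00) = 0.6175
  C_12 = −[(-0.10)(0.95) − (-0.35)(-0.25)] = 0.1825
  C_13 = (-0.10)(0.00) − (0.65)(-0.25) = 0.1625
  C_21 = −[(-0.35)(0.95) − (-0.10)(0.00)] = 0.3325
  C_22 = (0.80)(0.95) − (-0.10)(-0.25) = 0.7350
  C_23 = −[(0.80)(0.00) − (-0.35)(-0.25)] = 0.0875
  C_31 = (-0.35)(-0.35) − (-0.10)(0.65) = 0.1875
  C_32 = −[(0.80)(-0.35) − (-0.10)(-0.10)] = 0.2900
  C_33 = (0.80)(0.65) − (-0.35)(-0.10) = 0.4850
det(I−A) = Σ_j (I−A)_1j·C_1j = (0.80)(0.6175) + (-0.35)(0.1825) + (-0.10)(0.1625) = 0.413875
adj(I−A) = Cᵀ =
  [ 0.6175   0.3325   0.1875]
  [ 0.1825   0.7350   0.2900]
  [ 0.1625   0.0875   0.4850]
(I − A)⁻¹ = adj(I−A) / det(I−A) ≈
  [   1.4920     0.8034     0.4530]
  [   0.4410     1.7759     0.7007]
  [   0.3926     0.2114     1.1719]
Δx = (I − A)⁻¹ Δd with Δd having -20 in the Steel component and 0 elsewhere.
So Δx_1 = L_11 · (-20), where L_11 = adj(I−A)_11 / det(I−A) = 0.6175 / 0.413875.
Δx_1 = 0.6175 × (-20) / 0.413875 = -12.35 / 0.413875 ≈ -29.840.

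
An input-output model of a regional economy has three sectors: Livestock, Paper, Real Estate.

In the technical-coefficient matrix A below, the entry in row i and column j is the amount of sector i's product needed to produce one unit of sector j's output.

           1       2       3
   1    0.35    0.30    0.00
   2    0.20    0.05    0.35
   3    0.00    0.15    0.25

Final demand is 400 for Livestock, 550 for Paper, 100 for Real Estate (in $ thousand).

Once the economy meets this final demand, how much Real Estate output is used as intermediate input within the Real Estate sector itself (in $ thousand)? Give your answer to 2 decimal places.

z_33 = 79.02

I − A =
  [   0.65    -0.30     0.00]
  [  -0.20     0.95    -0.35]
  [   0.00    -0.15     0.75]
Cofactors of I−A, C_ij = (−1)^(i+j)·(minor ij) (rows/columns in the sector order above):
  C_11 = (0.95)(0.75) − (-0.35)(-0.15) = 0.6600
  C_12 = −[(-0.20)(0.75) − (-0.35)(0.00)] = 0.1500
  C_13 = (-0.20)(-0.15) − (0.95)(0.00) = 0.0300
  C_21 = −[(-0.30)(0.75) − (0.00)(-0.15)] = 0.2250
  C_22 = (0.65)(0.75) − (0.00)(0.00) = 0.4875
  C_23 = −[(0.65)(-0.15) − (-0.30)(0.00)] = 0.0975
  C_31 = (-0.30)(-0.35) − (0.00)(0.95) = 0.1050
  C_32 = −[(0.65)(-0.35) − (0.00)(-0.20)] = 0.2275
  C_33 = (0.65)(0.95) − (-0.30)(-0.20) = 0.5575
det(I−A) = Σ_j (I−A)_1j·C_1j = (0.65)(0.6600) + (-0.30)(0.1500) + (0.00)(0.0300) = 0.3840
adj(I−A) = Cᵀ =
  [ 0.6600   0.2250   0.1050]
  [ 0.1500   0.4875   0.2275]
  [ 0.0300   0.0975   0.5575]
(I − A)⁻¹ = adj(I−A) / det(I−A) ≈
  [   1.7188     0.5859     0.2734]
  [   0.3906     1.2695     0.5924]
  [   0.0781     0.2539     1.4518]
First solve x = (I − A)⁻¹ d = adj(I−A)·d / det(I−A); in particular x_3 = (0.0300·400 + 0.0975·550 + 0.5575·100) / 0.3840 = 121.375 / 0.3840 ≈ 316.0807.
Intermediate flow from 3 to 3: z_33 = a_33 · x_3 = 0.25 × 121.375 / 0.3840 = 30.34375 / 0.3840 ≈ 79.02.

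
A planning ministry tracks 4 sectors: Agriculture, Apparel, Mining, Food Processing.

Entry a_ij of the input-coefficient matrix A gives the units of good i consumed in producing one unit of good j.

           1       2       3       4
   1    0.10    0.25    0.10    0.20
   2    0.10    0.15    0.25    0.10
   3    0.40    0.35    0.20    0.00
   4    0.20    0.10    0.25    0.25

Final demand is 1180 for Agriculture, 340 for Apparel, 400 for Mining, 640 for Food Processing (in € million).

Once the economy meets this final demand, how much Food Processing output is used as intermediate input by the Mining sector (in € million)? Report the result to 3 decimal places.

I − A =
  [   0.90    -0.25    -0.10    -0.20]
  [  -0.10     0.85    -0.25    -0.10]
  [  -0.40    -0.35     0.80     0.00]
  [  -0.20    -0.10    -0.25     0.75]
Compute the cofactors C_ij = (−1)^(i+j)·(3×3 minor ij) of I−A; the adjugate is their transpose:
adj(I−A) = Cᵀ =
  [ 0.427625   0.209750   0.163375   0.142000]
  [ 0.161000   0.458000   0.195750   0.104000]
  [ 0.284250   0.305250   0.505000   0.116500]
  [ 0.230250   0.218750   0.238000   0.450750]
det(I−A) = Σ_j (I−A)_1j·C_1j = (0.90)(0.427625) + (-0.25)(0.161000) + (-0.10)(0.284250) + (-0.20)(0.230250) = 0.2701375
(I − A)⁻¹ = adj(I−A) / det(I−A) ≈
  [   1.5830     0.7765     0.6048     0.5257]
  [   0.5960     1.6954     0.7246     0.3850]
  [   1.0522     1.1300     1.8694     0.4313]
  [   0.8523     0.8098     0.8810     1.6686]
First solve x = (I − A)⁻¹ d = adj(I−A)·d / det(I−A); in particular x_3 = (0.284250·1180 + 0.305250·340 + 0.505000·400 + 0.116500·640) / 0.2701375 = 715.76 / 0.2701375 ≈ 2649.61362.
Intermediate flow from 4 to 3: z_43 = a_43 · x_3 = 0.25 × 715.76 / 0.2701375 = 178.94 / 0.2701375 ≈ 662.403.

z_43 = 662.403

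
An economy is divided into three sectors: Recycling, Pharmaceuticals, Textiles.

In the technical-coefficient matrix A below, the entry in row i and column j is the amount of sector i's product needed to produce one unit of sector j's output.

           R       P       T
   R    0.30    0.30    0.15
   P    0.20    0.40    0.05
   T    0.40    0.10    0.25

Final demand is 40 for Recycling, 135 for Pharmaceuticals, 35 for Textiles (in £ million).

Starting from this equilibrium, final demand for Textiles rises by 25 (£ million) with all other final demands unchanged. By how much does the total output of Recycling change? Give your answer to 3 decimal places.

I − A =
  [   0.70    -0.30    -0.15]
  [  -0.20     0.60    -0.05]
  [  -0.40    -0.10     0.75]
Cofactors of I−A, C_ij = (−1)^(i+j)·(minor ij) (rows/columns in the sector order above):
  C_11 = (0.60)(0.75) − (-0.05)(-0.10) = 0.4450
  C_12 = −[(-0.20)(0.75) − (-0.05)(-0.40)] = 0.1700
  C_13 = (-0.20)(-0.10) − (0.60)(-0.40) = 0.2600
  C_21 = −[(-0.30)(0.75) − (-0.15)(-0.10)] = 0.2400
  C_22 = (0.70)(0.75) − (-0.15)(-0.40) = 0.4650
  C_23 = −[(0.70)(-0.10) − (-0.30)(-0.40)] = 0.1900
  C_31 = (-0.30)(-0.05) − (-0.15)(0.60) = 0.1050
  C_32 = −[(0.70)(-0.05) − (-0.15)(-0.20)] = 0.0650
  C_33 = (0.70)(0.60) − (-0.30)(-0.20) = 0.3600
det(I−A) = Σ_j (I−A)_1j·C_1j = (0.70)(0.4450) + (-0.30)(0.1700) + (-0.15)(0.2600) = 0.2215
adj(I−A) = Cᵀ =
  [ 0.4450   0.2400   0.1050]
  [ 0.1700   0.4650   0.0650]
  [ 0.2600   0.1900   0.3600]
(I − A)⁻¹ = adj(I−A) / det(I−A) ≈
  [   2.0090     1.0835     0.4740]
  [   0.7675     2.0993     0.2935]
  [   1.1738     0.8578     1.6253]
Δx = (I − A)⁻¹ Δd with Δd having +25 in the Textiles component and 0 elsewhere.
So Δx_R = L_RT · (+25), where L_RT = adj(I−A)_RT / det(I−A) = 0.1050 / 0.2215.
Δx_R = 0.1050 × (+25) / 0.2215 = 2.625 / 0.2215 ≈ 11.851.

Δx_R = 11.851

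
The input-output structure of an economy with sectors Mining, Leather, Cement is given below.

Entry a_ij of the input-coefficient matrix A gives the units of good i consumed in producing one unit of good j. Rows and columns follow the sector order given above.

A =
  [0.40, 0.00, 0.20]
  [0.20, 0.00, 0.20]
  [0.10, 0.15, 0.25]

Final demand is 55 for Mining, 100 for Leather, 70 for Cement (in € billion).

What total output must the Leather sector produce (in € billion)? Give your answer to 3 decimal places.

x_L = 156.527

I − A =
  [   0.60     0.00    -0.20]
  [  -0.20     1.00    -0.20]
  [  -0.10    -0.15     0.75]
Cofactors of I−A, C_ij = (−1)^(i+j)·(minor ij) (rows/columns in the sector order above):
  C_11 = (1.00)(0.75) − (-0.20)(-0.15) = 0.7200
  C_12 = −[(-0.20)(0.75) − (-0.20)(-0.10)] = 0.1700
  C_13 = (-0.20)(-0.15) − (1.00)(-0.10) = 0.1300
  C_21 = −[(0.00)(0.75) − (-0.20)(-0.15)] = 0.0300
  C_22 = (0.60)(0.75) − (-0.20)(-0.10) = 0.4300
  C_23 = −[(0.60)(-0.15) − (0.00)(-0.10)] = 0.0900
  C_31 = (0.00)(-0.20) − (-0.20)(1.00) = 0.2000
  C_32 = −[(0.60)(-0.20) − (-0.20)(-0.20)] = 0.1600
  C_33 = (0.60)(1.00) − (0.00)(-0.20) = 0.6000
det(I−A) = Σ_j (I−A)_1j·C_1j = (0.60)(0.7200) + (0.00)(0.1700) + (-0.20)(0.1300) = 0.4060
adj(I−A) = Cᵀ =
  [ 0.7200   0.0300   0.2000]
  [ 0.1700   0.4300   0.1600]
  [ 0.1300   0.0900   0.6000]
(I − A)⁻¹ = adj(I−A) / det(I−A) ≈
  [   1.7734     0.0739     0.4926]
  [   0.4187     1.0591     0.3941]
  [   0.3202     0.2217     1.4778]
x = (I − A)⁻¹ d = adj(I−A)·d / det(I−A), with det(I−A) = 0.4060:
  x_M = (0.7200·55 + 0.0300·100 + 0.2000·70) / 0.4060 = 56.60 / 0.4060 ≈ 139.409
  x_L = (0.1700·55 + 0.4300·100 + 0.1600·70) / 0.4060 = 63.55 / 0.4060 ≈ 156.527
  x_C = (0.1300·55 + 0.0900·100 + 0.6000·70) / 0.4060 = 58.15 / 0.4060 ≈ 143.227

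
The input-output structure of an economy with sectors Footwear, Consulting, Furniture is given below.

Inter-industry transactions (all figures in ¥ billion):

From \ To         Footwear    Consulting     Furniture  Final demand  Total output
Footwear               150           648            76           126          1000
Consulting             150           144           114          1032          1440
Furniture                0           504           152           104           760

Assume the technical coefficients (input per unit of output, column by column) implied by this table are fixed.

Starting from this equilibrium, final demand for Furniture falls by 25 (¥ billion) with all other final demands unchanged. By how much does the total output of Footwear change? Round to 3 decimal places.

Technical coefficients a_ij = z_ij / X_j:
  a_11 = 150/1000 = 0.15, a_21 = 150/1000 = 0.15, a_31 = 0/1000 = 0.00
  a_12 = 648/1440 = 0.45, a_22 = 144/1440 = 0.10, a_32 = 504/1440 = 0.35
  a_13 = 76/760 = 0.10, a_23 = 114/760 = 0.15, a_33 = 152/760 = 0.20
I − A =
  [   0.85    -0.45    -0.10]
  [  -0.15     0.90    -0.15]
  [   0.00    -0.35     0.80]
Cofactors of I−A, C_ij = (−1)^(i+j)·(minor ij) (rows/columns in the sector order above):
  C_11 = (0.90)(0.80) − (-0.15)(-0.35) = 0.6675
  C_12 = −[(-0.15)(0.80) − (-0.15)(0.00)] = 0.1200
  C_13 = (-0.15)(-0.35) − (0.90)(0.00) = 0.0525
  C_21 = −[(-0.45)(0.80) − (-0.10)(-0.35)] = 0.3950
  C_22 = (0.85)(0.80) − (-0.10)(0.00) = 0.6800
  C_23 = −[(0.85)(-0.35) − (-0.45)(0.00)] = 0.2975
  C_31 = (-0.45)(-0.15) − (-0.10)(0.90) = 0.1575
  C_32 = −[(0.85)(-0.15) − (-0.10)(-0.15)] = 0.1425
  C_33 = (0.85)(0.90) − (-0.45)(-0.15) = 0.6975
det(I−A) = Σ_j (I−A)_1j·C_1j = (0.85)(0.6675) + (-0.45)(0.1200) + (-0.10)(0.0525) = 0.508125
adj(I−A) = Cᵀ =
  [ 0.6675   0.3950   0.1575]
  [ 0.1200   0.6800   0.1425]
  [ 0.0525   0.2975   0.6975]
(I − A)⁻¹ = adj(I−A) / det(I−A) ≈
  [   1.3137     0.7774     0.3100]
  [   0.2362     1.3383     0.2804]
  [   0.1033     0.5855     1.3727]
Δx = (I − A)⁻¹ Δd with Δd having -25 in the Furniture component and 0 elsewhere.
So Δx_1 = L_13 · (-25), where L_13 = adj(I−A)_13 / det(I−A) = 0.1575 / 0.508125.
Δx_1 = 0.1575 × (-25) / 0.508125 = -3.9375 / 0.508125 ≈ -7.749.

Δx_1 = -7.749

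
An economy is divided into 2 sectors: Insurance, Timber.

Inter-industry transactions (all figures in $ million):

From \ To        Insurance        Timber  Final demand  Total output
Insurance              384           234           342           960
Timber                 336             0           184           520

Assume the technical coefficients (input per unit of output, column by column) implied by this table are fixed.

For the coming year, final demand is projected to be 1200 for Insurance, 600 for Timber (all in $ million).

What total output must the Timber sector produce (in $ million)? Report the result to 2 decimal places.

x_T = 1762.71

Technical coefficients a_ij = z_ij / X_j:
  a_II = 384/960 = 0.40, a_TI = 336/960 = 0.35
  a_IT = 234/520 = 0.45, a_TT = 0/520 = 0.00
I − A =
  [   0.60    -0.45]
  [  -0.35     1.00]
det(I−A) = (0.60)(1.00) − (-0.45)(-0.35) = 0.4425
adj(I−A) = [[1.00, 0.45], [0.35, 0.60]]
(I − A)⁻¹ = adj(I−A) / det(I−A) ≈
  [   2.2599     1.0169]
  [   0.7910     1.3559]
x = (I − A)⁻¹ d = adj(I−A)·d / det(I−A), with det(I−A) = 0.4425:
  x_I = (1.00·1200 + 0.45·600) / 0.4425 = 1470.00 / 0.4425 ≈ 3322.03
  x_T = (0.35·1200 + 0.60·600) / 0.4425 = 780.00 / 0.4425 ≈ 1762.71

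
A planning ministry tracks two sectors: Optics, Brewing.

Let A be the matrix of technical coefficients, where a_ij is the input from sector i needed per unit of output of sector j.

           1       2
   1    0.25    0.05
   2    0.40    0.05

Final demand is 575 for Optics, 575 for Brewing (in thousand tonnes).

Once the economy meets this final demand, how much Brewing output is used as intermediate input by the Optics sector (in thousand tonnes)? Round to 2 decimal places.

I − A =
  [   0.75    -0.05]
  [  -0.40     0.95]
det(I−A) = (0.75)(0.95) − (-0.05)(-0.40) = 0.6925
adj(I−A) = [[0.95, 0.05], [0.40, 0.75]]
(I − A)⁻¹ = adj(I−A) / det(I−A) ≈
  [   1.3718     0.0722]
  [   0.5776     1.0830]
First solve x = (I − A)⁻¹ d = adj(I−A)·d / det(I−A); in particular x_1 = (0.95·575 + 0.05·575) / 0.6925 = 575.00 / 0.6925 ≈ 830.3249.
Intermediate flow from 2 to 1: z_21 = a_21 · x_1 = 0.40 × 575.00 / 0.6925 = 230.00 / 0.6925 ≈ 332.13.

z_21 = 332.13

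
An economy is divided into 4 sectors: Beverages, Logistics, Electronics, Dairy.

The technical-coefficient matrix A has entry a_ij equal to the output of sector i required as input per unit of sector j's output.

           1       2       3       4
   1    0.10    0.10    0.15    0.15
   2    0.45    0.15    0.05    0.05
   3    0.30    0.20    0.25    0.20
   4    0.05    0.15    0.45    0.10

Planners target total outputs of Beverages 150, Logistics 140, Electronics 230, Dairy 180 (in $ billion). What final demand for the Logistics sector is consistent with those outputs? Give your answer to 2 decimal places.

d_2 = 31.00

I − A =
  [   0.90    -0.10    -0.15    -0.15]
  [  -0.45     0.85    -0.05    -0.05]
  [  -0.30    -0.20     0.75    -0.20]
  [  -0.05    -0.15    -0.45     0.90]
d = (I − A) x:
  d_1 = (+0.90)·150 + (-0.10)·140 + (-0.15)·230 + (-0.15)·180 = 59.50
  d_2 = (-0.45)·150 + (+0.85)·140 + (-0.05)·230 + (-0.05)·180 = 31.00
  d_3 = (-0.30)·150 + (-0.20)·140 + (+0.75)·230 + (-0.20)·180 = 63.50
  d_4 = (-0.05)·150 + (-0.15)·140 + (-0.45)·230 + (+0.90)·180 = 30.00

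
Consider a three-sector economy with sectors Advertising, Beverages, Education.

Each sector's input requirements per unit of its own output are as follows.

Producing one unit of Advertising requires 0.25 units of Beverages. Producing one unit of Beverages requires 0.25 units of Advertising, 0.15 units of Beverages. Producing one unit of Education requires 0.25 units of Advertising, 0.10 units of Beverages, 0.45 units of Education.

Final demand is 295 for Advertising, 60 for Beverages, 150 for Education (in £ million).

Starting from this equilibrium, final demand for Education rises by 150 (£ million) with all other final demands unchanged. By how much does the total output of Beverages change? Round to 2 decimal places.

Δx_2 = 56.28

I − A =
  [   1.00    -0.25    -0.25]
  [  -0.25     0.85    -0.10]
  [   0.00     0.00     0.55]
Cofactors of I−A, C_ij = (−1)^(i+j)·(minor ij) (rows/columns in the sector order above):
  C_11 = (0.85)(0.55) − (-0.10)(0.00) = 0.4675
  C_12 = −[(-0.25)(0.55) − (-0.10)(0.00)] = 0.1375
  C_13 = (-0.25)(0.00) − (0.85)(0.00) = 0.0000
  C_21 = −[(-0.25)(0.55) − (-0.25)(0.00)] = 0.1375
  C_22 = (1.00)(0.55) − (-0.25)(0.00) = 0.5500
  C_23 = −[(1.00)(0.00) − (-0.25)(0.00)] = 0.0000
  C_31 = (-0.25)(-0.10) − (-0.25)(0.85) = 0.2375
  C_32 = −[(1.00)(-0.10) − (-0.25)(-0.25)] = 0.1625
  C_33 = (1.00)(0.85) − (-0.25)(-0.25) = 0.7875
det(I−A) = Σ_j (I−A)_1j·C_1j = (1.00)(0.4675) + (-0.25)(0.1375) + (-0.25)(0.0000) = 0.433125
adj(I−A) = Cᵀ =
  [ 0.4675   0.1375   0.2375]
  [ 0.1375   0.5500   0.1625]
  [ 0.0000   0.0000   0.7875]
(I − A)⁻¹ = adj(I−A) / det(I−A) ≈
  [   1.0794     0.3175     0.5483]
  [   0.3175     1.2698     0.3752]
  [   0.0000     0.0000     1.8182]
Δx = (I − A)⁻¹ Δd with Δd having +150 in the Education component and 0 elsewhere.
So Δx_2 = L_23 · (+150), where L_23 = adj(I−A)_23 / det(I−A) = 0.1625 / 0.433125.
Δx_2 = 0.1625 × (+150) / 0.433125 = 24.375 / 0.433125 ≈ 56.28.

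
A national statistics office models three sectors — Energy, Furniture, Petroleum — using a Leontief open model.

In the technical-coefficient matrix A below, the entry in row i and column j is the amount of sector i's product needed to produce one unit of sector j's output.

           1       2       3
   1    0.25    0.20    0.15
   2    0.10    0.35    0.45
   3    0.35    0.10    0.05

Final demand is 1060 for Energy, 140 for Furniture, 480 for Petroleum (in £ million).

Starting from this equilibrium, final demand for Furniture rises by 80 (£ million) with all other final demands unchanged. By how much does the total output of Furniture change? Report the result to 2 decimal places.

Δx_2 = 153.82

I − A =
  [   0.75    -0.20    -0.15]
  [  -0.10     0.65    -0.45]
  [  -0.35    -0.10     0.95]
Cofactors of I−A, C_ij = (−1)^(i+j)·(minor ij) (rows/columns in the sector order above):
  C_11 = (0.65)(0.95) − (-0.45)(-0.10) = 0.5725
  C_12 = −[(-0.10)(0.95) − (-0.45)(-0.35)] = 0.2525
  C_13 = (-0.10)(-0.10) − (0.65)(-0.35) = 0.2375
  C_21 = −[(-0.20)(0.95) − (-0.15)(-0.10)] = 0.2050
  C_22 = (0.75)(0.95) − (-0.15)(-0.35) = 0.6600
  C_23 = −[(0.75)(-0.10) − (-0.20)(-0.35)] = 0.1450
  C_31 = (-0.20)(-0.45) − (-0.15)(0.65) = 0.1875
  C_32 = −[(0.75)(-0.45) − (-0.15)(-0.10)] = 0.3525
  C_33 = (0.75)(0.65) − (-0.20)(-0.10) = 0.4675
det(I−A) = Σ_j (I−A)_1j·C_1j = (0.75)(0.5725) + (-0.20)(0.2525) + (-0.15)(0.2375) = 0.34325
adj(I−A) = Cᵀ =
  [ 0.5725   0.2050   0.1875]
  [ 0.2525   0.6600   0.3525]
  [ 0.2375   0.1450   0.4675]
(I − A)⁻¹ = adj(I−A) / det(I−A) ≈
  [   1.6679     0.5972     0.5462]
  [   0.7356     1.9228     1.0269]
  [   0.6919     0.4224     1.3620]
Δx = (I − A)⁻¹ Δd with Δd having +80 in the Furniture component and 0 elsewhere.
So Δx_2 = L_22 · (+80), where L_22 = adj(I−A)_22 / det(I−A) = 0.6600 / 0.34325.
Δx_2 = 0.6600 × (+80) / 0.34325 = 52.80 / 0.34325 ≈ 153.82.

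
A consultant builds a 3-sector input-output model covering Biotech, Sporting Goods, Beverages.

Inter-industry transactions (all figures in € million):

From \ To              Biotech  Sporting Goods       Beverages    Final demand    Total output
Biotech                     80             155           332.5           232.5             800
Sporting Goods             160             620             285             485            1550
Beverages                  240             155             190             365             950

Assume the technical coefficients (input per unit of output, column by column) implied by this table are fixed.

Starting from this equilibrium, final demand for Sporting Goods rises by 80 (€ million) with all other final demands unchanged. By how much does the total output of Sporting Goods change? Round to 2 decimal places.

Δx_2 = 158.71

Technical coefficients a_ij = z_ij / X_j:
  a_11 = 80/800 = 0.10, a_21 = 160/800 = 0.20, a_31 = 240/800 = 0.30
  a_12 = 155/1550 = 0.10, a_22 = 620/1550 = 0.40, a_32 = 155/1550 = 0.10
  a_13 = 332.5/950 = 0.35, a_23 = 285/950 = 0.30, a_33 = 190/950 = 0.20
I − A =
  [   0.90    -0.10    -0.35]
  [  -0.20     0.60    -0.30]
  [  -0.30    -0.10     0.80]
Cofactors of I−A, C_ij = (−1)^(i+j)·(minor ij) (rows/columns in the sector order above):
  C_11 = (0.60)(0.80) − (-0.30)(-0.10) = 0.4500
  C_12 = −[(-0.20)(0.80) − (-0.30)(-0.30)] = 0.2500
  C_13 = (-0.20)(-0.10) − (0.60)(-0.30) = 0.2000
  C_21 = −[(-0.10)(0.80) − (-0.35)(-0.10)] = 0.1150
  C_22 = (0.90)(0.80) − (-0.35)(-0.30) = 0.6150
  C_23 = −[(0.90)(-0.10) − (-0.10)(-0.30)] = 0.1200
  C_31 = (-0.10)(-0.30) − (-0.35)(0.60) = 0.2400
  C_32 = −[(0.90)(-0.30) − (-0.35)(-0.20)] = 0.3400
  C_33 = (0.90)(0.60) − (-0.10)(-0.20) = 0.5200
det(I−A) = Σ_j (I−A)_1j·C_1j = (0.90)(0.4500) + (-0.10)(0.2500) + (-0.35)(0.2000) = 0.3100
adj(I−A) = Cᵀ =
  [ 0.4500   0.1150   0.2400]
  [ 0.2500   0.6150   0.3400]
  [ 0.2000   0.1200   0.5200]
(I − A)⁻¹ = adj(I−A) / det(I−A) ≈
  [   1.4516     0.3710     0.7742]
  [   0.8065     1.9839     1.0968]
  [   0.6452     0.3871     1.6774]
Δx = (I − A)⁻¹ Δd with Δd having +80 in the Sporting Goods component and 0 elsewhere.
So Δx_2 = L_22 · (+80), where L_22 = adj(I−A)_22 / det(I−A) = 0.6150 / 0.3100.
Δx_2 = 0.6150 × (+80) / 0.3100 = 49.20 / 0.3100 ≈ 158.71.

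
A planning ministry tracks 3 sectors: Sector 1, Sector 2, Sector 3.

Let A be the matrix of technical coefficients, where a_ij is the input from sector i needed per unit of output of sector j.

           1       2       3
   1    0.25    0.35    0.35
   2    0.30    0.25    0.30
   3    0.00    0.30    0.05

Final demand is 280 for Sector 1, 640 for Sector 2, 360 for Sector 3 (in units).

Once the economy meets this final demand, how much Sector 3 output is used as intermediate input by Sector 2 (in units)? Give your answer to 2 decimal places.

I − A =
  [   0.75    -0.35    -0.35]
  [  -0.30     0.75    -0.30]
  [   0.00    -0.30     0.95]
Cofactors of I−A, C_ij = (−1)^(i+j)·(minor ij) (rows/columns in the sector order above):
  C_11 = (0.75)(0.95) − (-0.30)(-0.30) = 0.6225
  C_12 = −[(-0.30)(0.95) − (-0.30)(0.00)] = 0.2850
  C_13 = (-0.30)(-0.30) − (0.75)(0.00) = 0.0900
  C_21 = −[(-0.35)(0.95) − (-0.35)(-0.30)] = 0.4375
  C_22 = (0.75)(0.95) − (-0.35)(0.00) = 0.7125
  C_23 = −[(0.75)(-0.30) − (-0.35)(0.00)] = 0.2250
  C_31 = (-0.35)(-0.30) − (-0.35)(0.75) = 0.3675
  C_32 = −[(0.75)(-0.30) − (-0.35)(-0.30)] = 0.3300
  C_33 = (0.75)(0.75) − (-0.35)(-0.30) = 0.4575
det(I−A) = Σ_j (I−A)_1j·C_1j = (0.75)(0.6225) + (-0.35)(0.2850) + (-0.35)(0.0900) = 0.335625
adj(I−A) = Cᵀ =
  [ 0.6225   0.4375   0.3675]
  [ 0.2850   0.7125   0.3300]
  [ 0.0900   0.2250   0.4575]
(I − A)⁻¹ = adj(I−A) / det(I−A) ≈
  [   1.8547     1.3035     1.0950]
  [   0.8492     2.1229     0.9832]
  [   0.2682     0.6704     1.3631]
First solve x = (I − A)⁻¹ d = adj(I−A)·d / det(I−A); in particular x_2 = (0.2850·280 + 0.7125·640 + 0.3300·360) / 0.335625 = 654.60 / 0.335625 ≈ 1950.3911.
Intermediate flow from 3 to 2: z_32 = a_32 · x_2 = 0.30 × 654.60 / 0.335625 = 196.38 / 0.335625 ≈ 585.12.

z_32 = 585.12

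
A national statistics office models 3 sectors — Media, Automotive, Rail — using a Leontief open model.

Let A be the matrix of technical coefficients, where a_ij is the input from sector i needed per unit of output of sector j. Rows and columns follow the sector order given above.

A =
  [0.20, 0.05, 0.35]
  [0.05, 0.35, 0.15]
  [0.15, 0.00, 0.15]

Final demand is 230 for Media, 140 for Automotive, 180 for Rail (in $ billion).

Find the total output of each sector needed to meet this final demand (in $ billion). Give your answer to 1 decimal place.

I − A =
  [   0.80    -0.05    -0.35]
  [  -0.05     0.65    -0.15]
  [  -0.15     0.00     0.85]
Cofactors of I−A, C_ij = (−1)^(i+j)·(minor ij) (rows/columns in the sector order above):
  C_11 = (0.65)(0.85) − (-0.15)(0.00) = 0.5525
  C_12 = −[(-0.05)(0.85) − (-0.15)(-0.15)] = 0.0650
  C_13 = (-0.05)(0.00) − (0.65)(-0.15) = 0.0975
  C_21 = −[(-0.05)(0.85) − (-0.35)(0.00)] = 0.0425
  C_22 = (0.80)(0.85) − (-0.35)(-0.15) = 0.6275
  C_23 = −[(0.80)(0.00) − (-0.05)(-0.15)] = 0.0075
  C_31 = (-0.05)(-0.15) − (-0.35)(0.65) = 0.2350
  C_32 = −[(0.80)(-0.15) − (-0.35)(-0.05)] = 0.1375
  C_33 = (0.80)(0.65) − (-0.05)(-0.05) = 0.5175
det(I−A) = Σ_j (I−A)_1j·C_1j = (0.80)(0.5525) + (-0.05)(0.0650) + (-0.35)(0.0975) = 0.404625
adj(I−A) = Cᵀ =
  [ 0.5525   0.0425   0.2350]
  [ 0.0650   0.6275   0.1375]
  [ 0.0975   0.0075   0.5175]
(I − A)⁻¹ = adj(I−A) / det(I−A) ≈
  [   1.3655     0.1050     0.5808]
  [   0.1606     1.5508     0.3398]
  [   0.2410     0.0185     1.2790]
x = (I − A)⁻¹ d = adj(I−A)·d / det(I−A), with det(I−A) = 0.404625:
  x_1 = (0.5525·230 + 0.0425·140 + 0.2350·180) / 0.404625 = 175.325 / 0.404625 ≈ 433.3
  x_2 = (0.0650·230 + 0.6275·140 + 0.1375·180) / 0.404625 = 127.55 / 0.404625 ≈ 315.2
  x_3 = (0.0975·230 + 0.0075·140 + 0.5175·180) / 0.404625 = 116.625 / 0.404625 ≈ 288.2

x_1 = 433.3, x_2 = 315.2, x_3 = 288.2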